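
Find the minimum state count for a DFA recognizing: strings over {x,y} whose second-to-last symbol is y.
By Myhill–Nerode, count the distinguishable equivalence classes: 2^2 = 4 classes — the DFA must remember the last 2 symbols read; every pair of distinct length-2 suffixes is distinguishable by some continuation.
4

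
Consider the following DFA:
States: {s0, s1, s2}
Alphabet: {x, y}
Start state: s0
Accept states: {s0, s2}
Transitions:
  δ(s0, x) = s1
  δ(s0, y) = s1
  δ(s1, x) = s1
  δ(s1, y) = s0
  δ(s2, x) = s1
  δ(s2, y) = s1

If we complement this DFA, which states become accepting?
Complement accept states = All states \ Original accept states
= {s0, s1, s2} \ {s0, s2}
{s1}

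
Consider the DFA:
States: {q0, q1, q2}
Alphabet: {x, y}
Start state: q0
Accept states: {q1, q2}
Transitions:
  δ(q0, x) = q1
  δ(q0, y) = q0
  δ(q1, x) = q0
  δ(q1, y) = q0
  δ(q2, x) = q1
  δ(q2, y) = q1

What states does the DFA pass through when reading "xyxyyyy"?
read 'x': q0 → q1
  read 'y': q1 → q0
  read 'x': q0 → q1
  read 'y': q1 → q0
  read 'y': q0 → q0
  read 'y': q0 → q0
  read 'y': q0 → q0
q0 -> q1 -> q0 -> q1 -> q0 -> q0 -> q0 -> q0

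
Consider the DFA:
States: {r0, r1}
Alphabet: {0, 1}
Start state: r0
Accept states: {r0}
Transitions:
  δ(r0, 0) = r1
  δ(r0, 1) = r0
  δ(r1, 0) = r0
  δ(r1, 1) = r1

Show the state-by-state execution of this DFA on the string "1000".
read '1': r0 → r0
  read '0': r0 → r1
  read '0': r1 → r0
  read '0': r0 → r1
r0 -> r0 -> r1 -> r0 -> r1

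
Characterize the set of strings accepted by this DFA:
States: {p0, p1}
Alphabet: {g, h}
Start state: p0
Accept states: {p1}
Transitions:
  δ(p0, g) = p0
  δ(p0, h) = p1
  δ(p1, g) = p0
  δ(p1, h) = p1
Testing a few strings:
  'h' → accept
  'hhg' → reject
  'gg' → reject
  'g' → reject
State roles: p0=last symbol not h; p1=last symbol is h
All strings over {g,h} ending with h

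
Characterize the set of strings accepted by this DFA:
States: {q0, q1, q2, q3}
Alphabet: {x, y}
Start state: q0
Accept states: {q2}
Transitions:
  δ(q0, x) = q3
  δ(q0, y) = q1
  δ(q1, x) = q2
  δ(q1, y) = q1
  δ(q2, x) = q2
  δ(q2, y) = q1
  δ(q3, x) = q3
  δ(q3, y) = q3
Testing a few strings:
  'yx' → accept
  'xyxx' → reject
  'y' → reject
  'yyy' → reject
State roles: q0=no input read; q1=started with y, last symbol y; q2=started with y, last symbol x; q3=started with x (dead)
All strings over {x,y} that start with y and end with x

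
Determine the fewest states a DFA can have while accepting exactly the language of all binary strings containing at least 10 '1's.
By Myhill–Nerode, count the distinguishable equivalence classes: 11 classes — having seen 0, 1, …, 9, or ≥10 copies of '1'; any two classes i < j (j ≤ 10) are distinguished by the string 1^(10−j), which takes class j to 10 copies (accepted) but leaves class i below 10 (rejected).
11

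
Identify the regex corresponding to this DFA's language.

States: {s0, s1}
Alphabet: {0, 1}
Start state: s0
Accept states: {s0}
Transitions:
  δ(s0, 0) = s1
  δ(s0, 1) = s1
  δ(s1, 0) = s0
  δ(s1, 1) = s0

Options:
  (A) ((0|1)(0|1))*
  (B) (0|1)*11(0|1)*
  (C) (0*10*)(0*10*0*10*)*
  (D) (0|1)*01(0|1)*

Check each option against the DFA on short strings; one disagreement eliminates an option:
  (A) ((0|1)(0|1))*: agrees with the DFA on every string of length ≤ 6
  (B) (0|1)*11(0|1)*: on ε the DFA stays in s0 and accepts (s0 ∈ Accept), but the regex does not match it → eliminate
  (C) (0*10*)(0*10*0*10*)*: on ε the DFA stays in s0 and accepts (s0 ∈ Accept), but the regex does not match it → eliminate
  (D) (0|1)*01(0|1)*: on ε the DFA stays in s0 and accepts (s0 ∈ Accept), but the regex does not match it → eliminate
Only (A) is consistent with the DFA.
(A) ((0|1)(0|1))*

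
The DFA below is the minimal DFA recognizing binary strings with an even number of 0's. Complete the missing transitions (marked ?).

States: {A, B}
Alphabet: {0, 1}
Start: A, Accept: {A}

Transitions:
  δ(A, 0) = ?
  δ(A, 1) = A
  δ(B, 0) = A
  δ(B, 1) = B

From the language and accept set, identify what each state tracks — A: even number of 0's so far; B: odd number of 0's so far.
Each missing δ(q, a) is the state matching the new tracked value after reading a.
δ(A, 0) = B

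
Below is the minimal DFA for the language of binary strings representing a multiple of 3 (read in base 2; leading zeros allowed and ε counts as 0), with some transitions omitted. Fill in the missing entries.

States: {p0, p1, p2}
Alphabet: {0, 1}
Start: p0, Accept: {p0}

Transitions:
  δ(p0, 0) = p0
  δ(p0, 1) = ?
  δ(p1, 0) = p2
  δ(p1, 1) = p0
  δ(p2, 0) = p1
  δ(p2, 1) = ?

From the language and accept set, identify what each state tracks — p0: value ≡ 0 (mod 3); p1: value ≡ 1 (mod 3); p2: value ≡ 2 (mod 3).
Each missing δ(q, a) is the state matching the new tracked value after reading a.
δ(p0, 1) = p1; δ(p2, 1) = p2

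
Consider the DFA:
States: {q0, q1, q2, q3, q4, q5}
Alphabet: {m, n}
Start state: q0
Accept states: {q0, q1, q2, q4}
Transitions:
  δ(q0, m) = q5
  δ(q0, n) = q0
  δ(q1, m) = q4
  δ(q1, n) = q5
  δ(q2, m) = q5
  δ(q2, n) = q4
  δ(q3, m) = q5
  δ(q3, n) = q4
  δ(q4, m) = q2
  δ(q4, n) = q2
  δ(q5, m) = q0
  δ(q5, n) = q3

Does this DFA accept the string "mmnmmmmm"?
Processing string "mmnmmmmm":
  q0 --m--> q5
  q5 --m--> q0
  q0 --n--> q0
  q0 --m--> q5
  q5 --m--> q0
  q0 --m--> q5
  q5 --m--> q0
  q0 --m--> q5
Final state: q5
Accept states: {q0, q1, q2, q4}
No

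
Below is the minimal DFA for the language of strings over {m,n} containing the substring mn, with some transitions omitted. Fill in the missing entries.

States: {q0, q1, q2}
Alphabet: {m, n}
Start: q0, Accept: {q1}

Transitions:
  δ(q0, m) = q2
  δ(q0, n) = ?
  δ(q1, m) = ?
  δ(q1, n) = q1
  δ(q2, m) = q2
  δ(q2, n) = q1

From the language and accept set, identify what each state tracks — q0: no m seen yet; q1: substring mn seen; q2: seen a m, waiting for n.
Each missing δ(q, a) is the state matching the new tracked value after reading a.
δ(q0, n) = q0; δ(q1, m) = q1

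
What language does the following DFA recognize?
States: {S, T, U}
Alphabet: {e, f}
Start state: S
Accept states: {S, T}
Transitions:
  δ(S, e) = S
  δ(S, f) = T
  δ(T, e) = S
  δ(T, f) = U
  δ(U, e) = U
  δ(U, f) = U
Testing a few strings:
  'ee' → accept
  'e' → accept
  'f' → accept
  'ff' → reject
State roles: S=last symbol not f (ok); T=last symbol f (ok); U=saw ff (dead)
All strings over {e,f} with no two consecutive f's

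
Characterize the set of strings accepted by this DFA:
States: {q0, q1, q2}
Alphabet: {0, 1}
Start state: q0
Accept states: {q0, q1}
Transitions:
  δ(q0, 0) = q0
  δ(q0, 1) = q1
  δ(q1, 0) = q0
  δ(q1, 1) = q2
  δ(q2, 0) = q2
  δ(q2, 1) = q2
Testing a few strings:
  '1110' → reject
  '110' → reject
  '11' → reject
  '100' → accept
State roles: q0=last symbol not 1 (ok); q1=last symbol 1 (ok); q2=saw 11 (dead)
All binary strings with no two consecutive 1's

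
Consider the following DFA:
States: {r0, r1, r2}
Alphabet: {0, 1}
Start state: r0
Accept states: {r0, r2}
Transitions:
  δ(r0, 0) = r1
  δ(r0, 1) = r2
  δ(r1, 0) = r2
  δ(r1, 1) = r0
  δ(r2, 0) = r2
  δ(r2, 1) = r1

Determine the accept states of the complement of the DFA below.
Complement accept states = All states \ Original accept states
= {r0, r1, r2} \ {r0, r2}
{r1}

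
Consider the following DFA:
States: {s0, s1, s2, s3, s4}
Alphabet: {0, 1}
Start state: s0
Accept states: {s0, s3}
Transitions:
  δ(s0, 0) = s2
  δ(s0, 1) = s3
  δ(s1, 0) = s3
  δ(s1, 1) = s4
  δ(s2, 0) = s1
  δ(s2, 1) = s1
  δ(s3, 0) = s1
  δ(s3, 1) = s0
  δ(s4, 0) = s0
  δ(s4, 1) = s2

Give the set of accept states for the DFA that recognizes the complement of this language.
Complement accept states = All states \ Original accept states
= {s0, s1, s2, s3, s4} \ {s0, s3}
{s1, s2, s4}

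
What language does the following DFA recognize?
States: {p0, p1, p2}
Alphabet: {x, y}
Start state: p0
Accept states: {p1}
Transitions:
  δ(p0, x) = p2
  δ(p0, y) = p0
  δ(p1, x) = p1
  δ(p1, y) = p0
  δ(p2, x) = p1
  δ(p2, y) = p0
Testing a few strings:
  'yyxy' → reject
  'xyyx' → reject
  'x' → reject
  'yxx' → accept
State roles: p0=last symbol not x; p1=two trailing x's; p2=one trailing x
All strings over {x,y} ending with xx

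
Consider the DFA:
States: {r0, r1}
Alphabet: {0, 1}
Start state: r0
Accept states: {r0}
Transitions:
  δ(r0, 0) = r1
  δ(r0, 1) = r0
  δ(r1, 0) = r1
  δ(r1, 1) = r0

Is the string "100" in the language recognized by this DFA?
Processing string "100":
  r0 --1--> r0
  r0 --0--> r1
  r1 --0--> r1
Final state: r1
Accept states: {r0}
No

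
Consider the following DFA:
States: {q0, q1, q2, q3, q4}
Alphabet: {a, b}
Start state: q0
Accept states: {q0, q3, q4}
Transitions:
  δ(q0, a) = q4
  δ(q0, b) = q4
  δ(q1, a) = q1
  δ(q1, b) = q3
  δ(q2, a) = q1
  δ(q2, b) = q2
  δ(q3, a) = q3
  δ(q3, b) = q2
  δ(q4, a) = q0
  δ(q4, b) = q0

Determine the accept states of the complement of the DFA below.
Complement accept states = All states \ Original accept states
= {q0, q1, q2, q3, q4} \ {q0, q3, q4}
{q1, q2}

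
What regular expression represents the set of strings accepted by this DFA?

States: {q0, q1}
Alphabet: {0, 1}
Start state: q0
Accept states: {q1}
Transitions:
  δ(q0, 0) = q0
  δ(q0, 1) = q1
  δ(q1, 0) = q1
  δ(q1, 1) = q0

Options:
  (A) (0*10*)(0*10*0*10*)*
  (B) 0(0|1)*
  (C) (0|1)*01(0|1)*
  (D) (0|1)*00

Check each option against the DFA on short strings; one disagreement eliminates an option:
  (A) (0*10*)(0*10*0*10*)*: agrees with the DFA on every string of length ≤ 6
  (B) 0(0|1)*: on '0' the DFA goes q0 → q0 and rejects (q0 ∉ Accept), but the regex matches it → eliminate
  (C) (0|1)*01(0|1)*: on '1' the DFA goes q0 → q1 and accepts (q1 ∈ Accept), but the regex does not match it → eliminate
  (D) (0|1)*00: on '1' the DFA goes q0 → q1 and accepts (q1 ∈ Accept), but the regex does not match it → eliminate
Only (A) is consistent with the DFA.
(A) (0*10*)(0*10*0*10*)*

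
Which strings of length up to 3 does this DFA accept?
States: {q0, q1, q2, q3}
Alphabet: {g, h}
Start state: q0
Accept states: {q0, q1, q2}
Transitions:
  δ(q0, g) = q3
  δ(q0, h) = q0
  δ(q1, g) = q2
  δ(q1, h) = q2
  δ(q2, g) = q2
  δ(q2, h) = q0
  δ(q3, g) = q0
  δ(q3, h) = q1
ε, h, gg, gh, hh, ggh, ghg, ghh, hgg, hgh, hhh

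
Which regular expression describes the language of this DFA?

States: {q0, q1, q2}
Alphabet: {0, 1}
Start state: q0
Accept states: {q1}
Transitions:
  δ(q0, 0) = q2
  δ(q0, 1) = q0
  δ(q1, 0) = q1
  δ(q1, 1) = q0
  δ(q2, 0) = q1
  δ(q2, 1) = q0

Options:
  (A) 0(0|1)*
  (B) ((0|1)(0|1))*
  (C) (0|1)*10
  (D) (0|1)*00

Check each option against the DFA on short strings; one disagreement eliminates an option:
  (A) 0(0|1)*: on '0' the DFA goes q0 → q2 and rejects (q2 ∉ Accept), but the regex matches it → eliminate
  (B) ((0|1)(0|1))*: on ε the DFA stays in q0 and rejects (q0 ∉ Accept), but the regex matches it → eliminate
  (C) (0|1)*10: on '00' the DFA goes q0 → q2 → q1 and accepts (q1 ∈ Accept), but the regex does not match it → eliminate
  (D) (0|1)*00: agrees with the DFA on every string of length ≤ 6
Only (D) is consistent with the DFA.
(D) (0|1)*00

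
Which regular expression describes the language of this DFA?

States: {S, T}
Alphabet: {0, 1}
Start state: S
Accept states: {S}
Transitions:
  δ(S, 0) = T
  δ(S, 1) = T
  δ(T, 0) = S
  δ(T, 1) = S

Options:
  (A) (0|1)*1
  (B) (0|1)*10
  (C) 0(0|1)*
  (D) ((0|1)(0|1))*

Check each option against the DFA on short strings; one disagreement eliminates an option:
  (A) (0|1)*1: on ε the DFA stays in S and accepts (S ∈ Accept), but the regex does not match it → eliminate
  (B) (0|1)*10: on ε the DFA stays in S and accepts (S ∈ Accept), but the regex does not match it → eliminate
  (C) 0(0|1)*: on ε the DFA stays in S and accepts (S ∈ Accept), but the regex does not match it → eliminate
  (D) ((0|1)(0|1))*: agrees with the DFA on every string of length ≤ 6
Only (D) is consistent with the DFA.
(D) ((0|1)(0|1))*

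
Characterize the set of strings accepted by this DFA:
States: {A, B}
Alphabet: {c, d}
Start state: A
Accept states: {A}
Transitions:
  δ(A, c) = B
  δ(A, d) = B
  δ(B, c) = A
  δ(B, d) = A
Testing a few strings:
  'c' → reject
  'd' → reject
  'cdc' → reject
  'ddc' → reject
State roles: A=even length so far; B=odd length so far
All strings over {c,d} of even length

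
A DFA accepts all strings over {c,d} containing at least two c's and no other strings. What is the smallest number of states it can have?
By Myhill–Nerode, count the distinguishable equivalence classes: three classes — 0, 1, or ≥2 c's seen.
3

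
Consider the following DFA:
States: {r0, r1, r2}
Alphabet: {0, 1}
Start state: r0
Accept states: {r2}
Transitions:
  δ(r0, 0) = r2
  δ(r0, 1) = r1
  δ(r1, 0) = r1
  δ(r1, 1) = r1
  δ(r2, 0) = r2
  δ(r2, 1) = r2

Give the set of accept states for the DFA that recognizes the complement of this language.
Complement accept states = All states \ Original accept states
= {r0, r1, r2} \ {r2}
{r0, r1}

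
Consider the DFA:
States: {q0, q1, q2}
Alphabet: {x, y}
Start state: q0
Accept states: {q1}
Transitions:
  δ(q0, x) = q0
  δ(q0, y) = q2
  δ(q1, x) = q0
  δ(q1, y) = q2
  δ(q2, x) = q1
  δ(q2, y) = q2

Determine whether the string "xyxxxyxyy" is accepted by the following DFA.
Processing string "xyxxxyxyy":
  q0 --x--> q0
  q0 --y--> q2
  q2 --x--> q1
  q1 --x--> q0
  q0 --x--> q0
  q0 --y--> q2
  q2 --x--> q1
  q1 --y--> q2
  q2 --y--> q2
Final state: q2
Accept states: {q1}
No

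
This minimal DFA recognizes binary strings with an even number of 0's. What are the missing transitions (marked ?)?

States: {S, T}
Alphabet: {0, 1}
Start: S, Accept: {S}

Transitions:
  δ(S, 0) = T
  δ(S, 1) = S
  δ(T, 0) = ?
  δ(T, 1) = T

From the language and accept set, identify what each state tracks — S: even number of 0's so far; T: odd number of 0's so far.
Each missing δ(q, a) is the state matching the new tracked value after reading a.
δ(T, 0) = S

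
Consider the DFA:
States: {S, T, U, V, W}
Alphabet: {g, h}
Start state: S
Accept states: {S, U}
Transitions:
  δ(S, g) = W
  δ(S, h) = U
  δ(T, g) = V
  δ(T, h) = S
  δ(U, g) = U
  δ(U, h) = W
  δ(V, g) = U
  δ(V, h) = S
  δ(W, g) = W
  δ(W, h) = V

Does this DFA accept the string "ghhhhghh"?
Processing string "ghhhhghh":
  S --g--> W
  W --h--> V
  V --h--> S
  S --h--> U
  U --h--> W
  W --g--> W
  W --h--> V
  V --h--> S
Final state: S
Accept states: {S, U}
Yes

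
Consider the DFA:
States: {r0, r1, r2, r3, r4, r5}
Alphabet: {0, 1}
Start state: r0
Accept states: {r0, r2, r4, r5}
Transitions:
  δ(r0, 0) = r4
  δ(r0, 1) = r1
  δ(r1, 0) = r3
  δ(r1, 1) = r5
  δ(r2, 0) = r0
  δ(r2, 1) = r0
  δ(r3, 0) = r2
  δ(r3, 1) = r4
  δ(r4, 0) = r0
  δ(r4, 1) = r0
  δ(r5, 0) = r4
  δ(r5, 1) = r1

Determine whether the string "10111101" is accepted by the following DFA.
Processing string "10111101":
  r0 --1--> r1
  r1 --0--> r3
  r3 --1--> r4
  r4 --1--> r0
  r0 --1--> r1
  r1 --1--> r5
  r5 --0--> r4
  r4 --1--> r0
Final state: r0
Accept states: {r0, r2, r4, r5}
Yes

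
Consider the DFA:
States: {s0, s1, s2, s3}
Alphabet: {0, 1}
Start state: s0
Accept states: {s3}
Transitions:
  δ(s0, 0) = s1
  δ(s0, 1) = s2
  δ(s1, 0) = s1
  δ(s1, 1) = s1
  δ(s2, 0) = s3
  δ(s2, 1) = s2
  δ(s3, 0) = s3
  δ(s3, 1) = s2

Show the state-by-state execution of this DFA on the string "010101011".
read '0': s0 → s1
  read '1': s1 → s1
  read '0': s1 → s1
  read '1': s1 → s1
  read '0': s1 → s1
  read '1': s1 → s1
  read '0': s1 → s1
  read '1': s1 → s1
  read '1': s1 → s1
s0 -> s1 -> s1 -> s1 -> s1 -> s1 -> s1 -> s1 -> s1 -> s1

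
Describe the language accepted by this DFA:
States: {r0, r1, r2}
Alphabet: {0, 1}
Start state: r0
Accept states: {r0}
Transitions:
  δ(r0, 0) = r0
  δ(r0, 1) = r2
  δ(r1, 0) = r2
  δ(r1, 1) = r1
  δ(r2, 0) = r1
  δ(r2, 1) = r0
Testing a few strings:
  '0' → accept
  '01' → reject
  '1111' → accept
  '1000' → reject
State roles: r0=value ≡ 0 (mod 3); r1=value ≡ 2 (mod 3); r2=value ≡ 1 (mod 3)
All binary strings representing a multiple of 3 (read in base 2; leading zeros allowed and ε counts as 0)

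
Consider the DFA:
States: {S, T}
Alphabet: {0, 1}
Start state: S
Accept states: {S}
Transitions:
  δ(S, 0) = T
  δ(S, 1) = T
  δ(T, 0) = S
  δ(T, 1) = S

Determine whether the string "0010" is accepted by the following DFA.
Processing string "0010":
  S --0--> T
  T --0--> S
  S --1--> T
  T --0--> S
Final state: S
Accept states: {S}
Yes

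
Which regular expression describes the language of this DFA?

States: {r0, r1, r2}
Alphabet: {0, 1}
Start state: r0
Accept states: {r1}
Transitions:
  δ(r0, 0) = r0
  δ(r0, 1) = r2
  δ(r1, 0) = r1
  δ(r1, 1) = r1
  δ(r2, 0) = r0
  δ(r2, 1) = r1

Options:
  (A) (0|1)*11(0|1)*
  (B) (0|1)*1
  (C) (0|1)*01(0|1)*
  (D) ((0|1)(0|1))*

Check each option against the DFA on short strings; one disagreement eliminates an option:
  (A) (0|1)*11(0|1)*: agrees with the DFA on every string of length ≤ 6
  (B) (0|1)*1: on '1' the DFA goes r0 → r2 and rejects (r2 ∉ Accept), but the regex matches it → eliminate
  (C) (0|1)*01(0|1)*: on '01' the DFA goes r0 → r0 → r2 and rejects (r2 ∉ Accept), but the regex matches it → eliminate
  (D) ((0|1)(0|1))*: on ε the DFA stays in r0 and rejects (r0 ∉ Accept), but the regex matches it → eliminate
Only (A) is consistent with the DFA.
(A) (0|1)*11(0|1)*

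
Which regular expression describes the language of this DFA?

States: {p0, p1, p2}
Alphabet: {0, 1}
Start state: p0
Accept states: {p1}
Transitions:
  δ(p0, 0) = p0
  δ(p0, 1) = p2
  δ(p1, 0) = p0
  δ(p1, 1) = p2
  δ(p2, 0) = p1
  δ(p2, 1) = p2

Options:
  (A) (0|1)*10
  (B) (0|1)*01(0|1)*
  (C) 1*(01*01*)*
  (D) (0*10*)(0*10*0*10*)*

Check each option against the DFA on short strings; one disagreement eliminates an option:
  (A) (0|1)*10: agrees with the DFA on every string of length ≤ 6
  (B) (0|1)*01(0|1)*: on '01' the DFA goes p0 → p0 → p2 and rejects (p2 ∉ Accept), but the regex matches it → eliminate
  (C) 1*(01*01*)*: on ε the DFA stays in p0 and rejects (p0 ∉ Accept), but the regex matches it → eliminate
  (D) (0*10*)(0*10*0*10*)*: on '1' the DFA goes p0 → p2 and rejects (p2 ∉ Accept), but the regex matches it → eliminate
Only (A) is consistent with the DFA.
(A) (0|1)*10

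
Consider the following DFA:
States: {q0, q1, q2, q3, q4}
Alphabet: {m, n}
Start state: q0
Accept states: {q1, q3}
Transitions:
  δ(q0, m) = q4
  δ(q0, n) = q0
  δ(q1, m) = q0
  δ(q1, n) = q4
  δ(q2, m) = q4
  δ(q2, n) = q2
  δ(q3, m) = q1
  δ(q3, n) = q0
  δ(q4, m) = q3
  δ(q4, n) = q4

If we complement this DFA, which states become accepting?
Complement accept states = All states \ Original accept states
= {q0, q1, q2, q3, q4} \ {q1, q3}
{q0, q2, q4}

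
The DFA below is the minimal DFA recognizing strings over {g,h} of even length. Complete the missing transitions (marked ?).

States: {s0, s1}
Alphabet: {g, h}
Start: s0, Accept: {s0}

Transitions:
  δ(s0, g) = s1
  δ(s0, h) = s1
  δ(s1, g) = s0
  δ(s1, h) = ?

From the language and accept set, identify what each state tracks — s0: even length so far; s1: odd length so far.
Each missing δ(q, a) is the state matching the new tracked value after reading a.
δ(s1, h) = s0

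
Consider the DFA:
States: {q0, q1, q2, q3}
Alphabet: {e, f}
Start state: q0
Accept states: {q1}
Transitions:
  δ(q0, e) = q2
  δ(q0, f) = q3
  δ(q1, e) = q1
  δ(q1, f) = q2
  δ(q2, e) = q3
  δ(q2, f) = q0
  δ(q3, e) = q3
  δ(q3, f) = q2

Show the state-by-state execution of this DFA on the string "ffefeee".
read 'f': q0 → q3
  read 'f': q3 → q2
  read 'e': q2 → q3
  read 'f': q3 → q2
  read 'e': q2 → q3
  read 'e': q3 → q3
  read 'e': q3 → q3
q0 -> q3 -> q2 -> q3 -> q2 -> q3 -> q3 -> q3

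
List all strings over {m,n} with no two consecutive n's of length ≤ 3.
ε, m, n, mm, mn, nm, mmm, mmn, mnm, nmm, nmn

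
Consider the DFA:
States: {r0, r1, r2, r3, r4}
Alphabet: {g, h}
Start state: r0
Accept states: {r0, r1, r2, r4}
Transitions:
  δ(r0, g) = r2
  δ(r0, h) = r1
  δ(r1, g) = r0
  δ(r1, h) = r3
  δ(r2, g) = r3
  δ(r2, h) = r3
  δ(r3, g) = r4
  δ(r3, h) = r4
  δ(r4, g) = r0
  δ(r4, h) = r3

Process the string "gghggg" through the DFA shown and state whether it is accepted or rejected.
Processing string "gghggg":
  r0 --g--> r2
  r2 --g--> r3
  r3 --h--> r4
  r4 --g--> r0
  r0 --g--> r2
  r2 --g--> r3
Final state: r3
Accept states: {r0, r1, r2, r4}
No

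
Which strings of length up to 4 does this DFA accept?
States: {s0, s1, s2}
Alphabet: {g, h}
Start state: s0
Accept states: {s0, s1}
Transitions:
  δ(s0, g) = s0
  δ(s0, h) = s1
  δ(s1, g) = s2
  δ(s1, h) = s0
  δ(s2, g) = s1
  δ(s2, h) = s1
ε, g, h, gg, gh, hh, ggg, ggh, ghh, hgg, hgh, hhg, hhh, gggg, gggh, gghh, ghgg, ghgh, ghhg, ghhh, hggh, hghh, hhgg, hhgh, hhhh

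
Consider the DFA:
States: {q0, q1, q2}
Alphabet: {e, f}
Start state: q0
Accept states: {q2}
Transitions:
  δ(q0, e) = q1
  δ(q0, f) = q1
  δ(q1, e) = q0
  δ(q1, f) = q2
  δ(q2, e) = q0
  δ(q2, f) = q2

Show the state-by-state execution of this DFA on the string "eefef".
read 'e': q0 → q1
  read 'e': q1 → q0
  read 'f': q0 → q1
  read 'e': q1 → q0
  read 'f': q0 → q1
q0 -> q1 -> q0 -> q1 -> q0 -> q1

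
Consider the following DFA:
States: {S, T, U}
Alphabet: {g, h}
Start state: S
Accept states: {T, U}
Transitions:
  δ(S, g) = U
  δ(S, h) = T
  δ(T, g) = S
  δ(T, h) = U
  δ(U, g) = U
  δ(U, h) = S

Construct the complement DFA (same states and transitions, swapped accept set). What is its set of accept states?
Complement accept states = All states \ Original accept states
= {S, T, U} \ {T, U}
{S}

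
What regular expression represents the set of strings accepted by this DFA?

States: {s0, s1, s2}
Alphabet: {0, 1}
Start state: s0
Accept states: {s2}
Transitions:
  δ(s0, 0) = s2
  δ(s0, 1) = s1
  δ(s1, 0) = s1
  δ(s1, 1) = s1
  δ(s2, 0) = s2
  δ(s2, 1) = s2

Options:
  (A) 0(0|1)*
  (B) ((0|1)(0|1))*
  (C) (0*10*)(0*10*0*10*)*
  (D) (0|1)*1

Check each option against the DFA on short strings; one disagreement eliminates an option:
  (A) 0(0|1)*: agrees with the DFA on every string of length ≤ 6
  (B) ((0|1)(0|1))*: on ε the DFA stays in s0 and rejects (s0 ∉ Accept), but the regex matches it → eliminate
  (C) (0*10*)(0*10*0*10*)*: on '0' the DFA goes s0 → s2 and accepts (s2 ∈ Accept), but the regex does not match it → eliminate
  (D) (0|1)*1: on '0' the DFA goes s0 → s2 and accepts (s2 ∈ Accept), but the regex does not match it → eliminate
Only (A) is consistent with the DFA.
(A) 0(0|1)*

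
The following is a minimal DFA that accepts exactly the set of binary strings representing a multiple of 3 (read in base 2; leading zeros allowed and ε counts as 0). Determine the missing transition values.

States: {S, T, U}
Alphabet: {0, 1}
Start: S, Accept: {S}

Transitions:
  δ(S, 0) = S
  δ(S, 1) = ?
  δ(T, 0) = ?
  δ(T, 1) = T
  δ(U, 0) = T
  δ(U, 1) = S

From the language and accept set, identify what each state tracks — S: value ≡ 0 (mod 3); T: value ≡ 2 (mod 3); U: value ≡ 1 (mod 3).
Each missing δ(q, a) is the state matching the new tracked value after reading a.
δ(S, 1) = U; δ(T, 0) = U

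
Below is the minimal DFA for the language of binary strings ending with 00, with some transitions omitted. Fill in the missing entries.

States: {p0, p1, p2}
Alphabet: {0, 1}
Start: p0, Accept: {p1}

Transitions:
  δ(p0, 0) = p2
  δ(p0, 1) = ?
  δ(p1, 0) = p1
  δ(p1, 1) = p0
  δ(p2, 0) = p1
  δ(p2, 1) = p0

From the language and accept set, identify what each state tracks — p0: last symbol not 0; p1: two trailing 0's; p2: one trailing 0.
Each missing δ(q, a) is the state matching the new tracked value after reading a.
δ(p0, 1) = p0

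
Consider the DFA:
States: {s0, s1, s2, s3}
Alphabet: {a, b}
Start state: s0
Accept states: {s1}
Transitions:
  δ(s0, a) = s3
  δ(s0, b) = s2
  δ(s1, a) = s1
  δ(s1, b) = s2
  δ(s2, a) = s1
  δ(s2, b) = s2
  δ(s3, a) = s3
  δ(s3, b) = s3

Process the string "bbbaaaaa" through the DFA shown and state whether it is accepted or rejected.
Processing string "bbbaaaaa":
  s0 --b--> s2
  s2 --b--> s2
  s2 --b--> s2
  s2 --a--> s1
  s1 --a--> s1
  s1 --a--> s1
  s1 --a--> s1
  s1 --a--> s1
Final state: s1
Accept states: {s1}
Yes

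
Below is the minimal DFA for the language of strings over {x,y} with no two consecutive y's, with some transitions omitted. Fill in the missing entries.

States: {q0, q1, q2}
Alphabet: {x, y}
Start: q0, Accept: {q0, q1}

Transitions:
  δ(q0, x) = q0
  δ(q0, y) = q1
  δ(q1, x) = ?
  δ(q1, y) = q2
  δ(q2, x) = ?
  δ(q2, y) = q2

From the language and accept set, identify what each state tracks — q0: last symbol not y (ok); q1: last symbol y (ok); q2: saw yy (dead).
Each missing δ(q, a) is the state matching the new tracked value after reading a.
δ(q1, x) = q0; δ(q2, x) = q2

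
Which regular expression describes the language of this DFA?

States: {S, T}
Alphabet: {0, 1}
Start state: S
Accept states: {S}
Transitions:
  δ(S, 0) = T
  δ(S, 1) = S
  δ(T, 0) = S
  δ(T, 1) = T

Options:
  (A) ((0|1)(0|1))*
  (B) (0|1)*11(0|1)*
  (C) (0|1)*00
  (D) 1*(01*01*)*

Check each option against the DFA on short strings; one disagreement eliminates an option:
  (A) ((0|1)(0|1))*: on '1' the DFA goes S → S and accepts (S ∈ Accept), but the regex does not match it → eliminate
  (B) (0|1)*11(0|1)*: on ε the DFA stays in S and accepts (S ∈ Accept), but the regex does not match it → eliminate
  (C) (0|1)*00: on ε the DFA stays in S and accepts (S ∈ Accept), but the regex does not match it → eliminate
  (D) 1*(01*01*)*: agrees with the DFA on every string of length ≤ 6
Only (D) is consistent with the DFA.
(D) 1*(01*01*)*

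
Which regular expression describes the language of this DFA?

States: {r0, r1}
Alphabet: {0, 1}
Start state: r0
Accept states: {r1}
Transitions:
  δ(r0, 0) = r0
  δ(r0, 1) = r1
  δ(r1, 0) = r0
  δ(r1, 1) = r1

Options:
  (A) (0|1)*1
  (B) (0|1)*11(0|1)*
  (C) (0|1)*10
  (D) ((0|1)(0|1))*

Check each option against the DFA on short strings; one disagreement eliminates an option:
  (A) (0|1)*1: agrees with the DFA on every string of length ≤ 6
  (B) (0|1)*11(0|1)*: on '1' the DFA goes r0 → r1 and accepts (r1 ∈ Accept), but the regex does not match it → eliminate
  (C) (0|1)*10: on '1' the DFA goes r0 → r1 and accepts (r1 ∈ Accept), but the regex does not match it → eliminate
  (D) ((0|1)(0|1))*: on ε the DFA stays in r0 and rejects (r0 ∉ Accept), but the regex matches it → eliminate
Only (A) is consistent with the DFA.
(A) (0|1)*1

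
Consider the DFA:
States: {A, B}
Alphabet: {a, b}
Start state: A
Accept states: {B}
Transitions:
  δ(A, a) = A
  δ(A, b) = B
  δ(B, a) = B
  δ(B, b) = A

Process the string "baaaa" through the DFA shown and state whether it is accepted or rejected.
Processing string "baaaa":
  A --b--> B
  B --a--> B
  B --a--> B
  B --a--> B
  B --a--> B
Final state: B
Accept states: {B}
Yes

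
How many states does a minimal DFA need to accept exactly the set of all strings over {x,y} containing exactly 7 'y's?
By Myhill–Nerode, count the distinguishable equivalence classes: 9 classes — having seen 0, 1, …, 7, or >7 copies of 'y'; the count-7 class is the only accepting one and >7 is dead.
9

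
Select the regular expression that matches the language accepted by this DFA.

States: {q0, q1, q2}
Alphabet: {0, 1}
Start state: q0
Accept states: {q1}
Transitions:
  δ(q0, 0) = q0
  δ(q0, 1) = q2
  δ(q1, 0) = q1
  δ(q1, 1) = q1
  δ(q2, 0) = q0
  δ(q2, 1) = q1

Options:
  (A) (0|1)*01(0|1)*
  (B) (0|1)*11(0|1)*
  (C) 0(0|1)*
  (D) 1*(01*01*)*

Check each option against the DFA on short strings; one disagreement eliminates an option:
  (A) (0|1)*01(0|1)*: on '01' the DFA goes q0 → q0 → q2 and rejects (q2 ∉ Accept), but the regex matches it → eliminate
  (B) (0|1)*11(0|1)*: agrees with the DFA on every string of length ≤ 6
  (C) 0(0|1)*: on '0' the DFA goes q0 → q0 and rejects (q0 ∉ Accept), but the regex matches it → eliminate
  (D) 1*(01*01*)*: on ε the DFA stays in q0 and rejects (q0 ∉ Accept), but the regex matches it → eliminate
Only (B) is consistent with the DFA.
(B) (0|1)*11(0|1)*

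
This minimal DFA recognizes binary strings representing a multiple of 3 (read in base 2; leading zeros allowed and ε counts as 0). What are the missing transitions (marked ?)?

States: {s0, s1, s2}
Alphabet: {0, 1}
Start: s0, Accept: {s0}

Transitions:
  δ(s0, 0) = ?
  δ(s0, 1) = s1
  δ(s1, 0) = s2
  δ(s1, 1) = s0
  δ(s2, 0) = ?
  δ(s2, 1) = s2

From the language and accept set, identify what each state tracks — s0: value ≡ 0 (mod 3); s1: value ≡ 1 (mod 3); s2: value ≡ 2 (mod 3).
Each missing δ(q, a) is the state matching the new tracked value after reading a.
δ(s0, 0) = s0; δ(s2, 0) = s1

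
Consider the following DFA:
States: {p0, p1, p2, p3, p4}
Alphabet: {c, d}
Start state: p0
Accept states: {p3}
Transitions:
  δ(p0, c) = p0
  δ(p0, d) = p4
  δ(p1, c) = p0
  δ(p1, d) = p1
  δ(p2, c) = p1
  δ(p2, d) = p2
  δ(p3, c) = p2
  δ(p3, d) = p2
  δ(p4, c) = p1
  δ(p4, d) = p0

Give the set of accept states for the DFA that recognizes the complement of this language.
Complement accept states = All states \ Original accept states
= {p0, p1, p2, p3, p4} \ {p3}
{p0, p1, p2, p4}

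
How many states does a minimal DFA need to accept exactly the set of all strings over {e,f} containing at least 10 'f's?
By Myhill–Nerode, count the distinguishable equivalence classes: 11 classes — having seen 0, 1, …, 9, or ≥10 copies of 'f'; any two classes i < j (j ≤ 10) are distinguished by the string f^(10−j), which takes class j to 10 copies (accepted) but leaves class i below 10 (rejected).
11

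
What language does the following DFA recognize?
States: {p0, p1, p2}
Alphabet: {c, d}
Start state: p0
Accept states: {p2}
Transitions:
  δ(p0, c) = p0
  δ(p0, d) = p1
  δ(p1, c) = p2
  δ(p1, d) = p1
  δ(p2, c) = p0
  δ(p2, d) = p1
Testing a few strings:
  'ddcd' → reject
  'ccc' → reject
  'd' → reject
  'cdcc' → reject
State roles: p0=no suffix match; p1=one trailing d; p2=suffix is dc
All strings over {c,d} ending with dc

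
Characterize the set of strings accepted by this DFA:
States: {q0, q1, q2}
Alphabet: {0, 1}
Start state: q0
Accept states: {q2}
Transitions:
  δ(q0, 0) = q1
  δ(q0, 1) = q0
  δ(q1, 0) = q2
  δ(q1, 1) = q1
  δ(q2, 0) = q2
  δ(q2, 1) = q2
Testing a few strings:
  '10' → reject
  '1' → reject
  '0100' → accept
  '1000' → accept
State roles: q0=zero 0's seen; q1=one 0 seen; q2=≥ two 0's seen
All binary strings containing at least two 0's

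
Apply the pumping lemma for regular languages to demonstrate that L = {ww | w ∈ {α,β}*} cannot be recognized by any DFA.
Assume L is regular with pumping length p. Idea: pumping the leading α-block breaks the equality of the two halves.
Choose s = α^p β α^p β ∈ L (with w = α^p β). |s| = 2p+2 ≥ p. By the pumping lemma, s = xyz with |xy| ≤ p, |y| > 0, so y = α^k with k ≥ 1, in the first α-block. Then xy²z = α^(p+k) β α^p β, of length 2p+2+k. If k is odd this length is odd, so it cannot be of the form ww. If k is even, each half has length p+1+k/2 ≤ p+k, so the first half lies entirely inside the leading α-block and contains no β, while the second half ends in β; the halves differ. Either way xy²z ∉ L.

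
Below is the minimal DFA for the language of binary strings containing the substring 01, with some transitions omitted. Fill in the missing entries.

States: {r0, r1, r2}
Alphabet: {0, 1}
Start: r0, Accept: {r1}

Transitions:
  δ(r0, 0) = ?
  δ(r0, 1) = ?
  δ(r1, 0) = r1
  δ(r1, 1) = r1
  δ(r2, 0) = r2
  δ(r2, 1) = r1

From the language and accept set, identify what each state tracks — r0: no 0 seen yet; r1: substring 01 seen; r2: seen a 0, waiting for 1.
Each missing δ(q, a) is the state matching the new tracked value after reading a.
δ(r0, 0) = r2; δ(r0, 1) = r0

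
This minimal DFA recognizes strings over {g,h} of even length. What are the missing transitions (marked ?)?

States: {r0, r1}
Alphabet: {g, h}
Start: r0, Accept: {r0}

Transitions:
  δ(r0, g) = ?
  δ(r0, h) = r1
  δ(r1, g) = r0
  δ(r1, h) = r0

From the language and accept set, identify what each state tracks — r0: even length so far; r1: odd length so far.
Each missing δ(q, a) is the state matching the new tracked value after reading a.
δ(r0, g) = r1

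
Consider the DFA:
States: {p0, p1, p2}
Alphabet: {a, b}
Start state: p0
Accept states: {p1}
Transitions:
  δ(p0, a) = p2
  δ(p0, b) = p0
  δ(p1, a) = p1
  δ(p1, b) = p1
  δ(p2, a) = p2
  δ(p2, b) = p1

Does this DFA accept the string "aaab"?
Processing string "aaab":
  p0 --a--> p2
  p2 --a--> p2
  p2 --a--> p2
  p2 --b--> p1
Final state: p1
Accept states: {p1}
Yes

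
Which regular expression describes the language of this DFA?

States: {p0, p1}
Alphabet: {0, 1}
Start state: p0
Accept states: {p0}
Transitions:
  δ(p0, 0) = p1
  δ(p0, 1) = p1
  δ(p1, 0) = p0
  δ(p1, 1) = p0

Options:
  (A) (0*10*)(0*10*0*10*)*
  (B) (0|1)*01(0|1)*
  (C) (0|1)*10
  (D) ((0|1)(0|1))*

Check each option against the DFA on short strings; one disagreement eliminates an option:
  (A) (0*10*)(0*10*0*10*)*: on ε the DFA stays in p0 and accepts (p0 ∈ Accept), but the regex does not match it → eliminate
  (B) (0|1)*01(0|1)*: on ε the DFA stays in p0 and accepts (p0 ∈ Accept), but the regex does not match it → eliminate
  (C) (0|1)*10: on ε the DFA stays in p0 and accepts (p0 ∈ Accept), but the regex does not match it → eliminate
  (D) ((0|1)(0|1))*: agrees with the DFA on every string of length ≤ 6
Only (D) is consistent with the DFA.
(D) ((0|1)(0|1))*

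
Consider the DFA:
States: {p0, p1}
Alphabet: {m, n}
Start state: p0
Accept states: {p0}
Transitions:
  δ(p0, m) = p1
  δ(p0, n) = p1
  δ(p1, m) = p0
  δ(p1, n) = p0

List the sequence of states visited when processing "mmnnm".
read 'm': p0 → p1
  read 'm': p1 → p0
  read 'n': p0 → p1
  read 'n': p1 → p0
  read 'm': p0 → p1
p0 -> p1 -> p0 -> p1 -> p0 -> p1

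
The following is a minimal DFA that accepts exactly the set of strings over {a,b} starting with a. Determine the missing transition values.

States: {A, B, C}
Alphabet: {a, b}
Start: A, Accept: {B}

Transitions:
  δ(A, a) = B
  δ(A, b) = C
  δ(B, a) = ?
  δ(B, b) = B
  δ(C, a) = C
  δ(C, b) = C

From the language and accept set, identify what each state tracks — A: no input read; B: started with a; C: started with b (dead).
Each missing δ(q, a) is the state matching the new tracked value after reading a.
δ(B, a) = B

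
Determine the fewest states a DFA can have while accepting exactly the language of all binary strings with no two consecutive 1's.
By Myhill–Nerode, count the distinguishable equivalence classes: three classes — safe with last≠1 / safe with last=1 / 11 seen (dead).
3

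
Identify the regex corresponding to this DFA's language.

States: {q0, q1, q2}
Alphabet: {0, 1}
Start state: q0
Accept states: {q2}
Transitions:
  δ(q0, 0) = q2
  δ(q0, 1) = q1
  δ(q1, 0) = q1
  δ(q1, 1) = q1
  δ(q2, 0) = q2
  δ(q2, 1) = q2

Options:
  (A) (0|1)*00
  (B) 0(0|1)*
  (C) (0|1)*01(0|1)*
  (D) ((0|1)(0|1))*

Check each option against the DFA on short strings; one disagreement eliminates an option:
  (A) (0|1)*00: on '0' the DFA goes q0 → q2 and accepts (q2 ∈ Accept), but the regex does not match it → eliminate
  (B) 0(0|1)*: agrees with the DFA on every string of length ≤ 6
  (C) (0|1)*01(0|1)*: on '0' the DFA goes q0 → q2 and accepts (q2 ∈ Accept), but the regex does not match it → eliminate
  (D) ((0|1)(0|1))*: on ε the DFA stays in q0 and rejects (q0 ∉ Accept), but the regex matches it → eliminate
Only (B) is consistent with the DFA.
(B) 0(0|1)*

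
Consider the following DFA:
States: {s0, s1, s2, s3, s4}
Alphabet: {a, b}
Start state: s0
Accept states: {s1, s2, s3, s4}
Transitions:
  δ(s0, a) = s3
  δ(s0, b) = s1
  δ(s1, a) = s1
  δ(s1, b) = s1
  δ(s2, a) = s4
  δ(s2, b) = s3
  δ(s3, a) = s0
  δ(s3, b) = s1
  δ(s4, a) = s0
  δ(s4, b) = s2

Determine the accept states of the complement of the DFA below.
Complement accept states = All states \ Original accept states
= {s0, s1, s2, s3, s4} \ {s1, s2, s3, s4}
{s0}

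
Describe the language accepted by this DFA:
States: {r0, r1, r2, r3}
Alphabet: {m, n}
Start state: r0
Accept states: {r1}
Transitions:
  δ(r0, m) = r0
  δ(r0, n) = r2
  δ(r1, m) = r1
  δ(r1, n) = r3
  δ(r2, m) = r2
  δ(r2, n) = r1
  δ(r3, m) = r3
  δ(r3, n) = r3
Testing a few strings:
  'm' → reject
  'nm' → reject
  'mn' → reject
  'n' → reject
State roles: r0=zero n's; r1=two n's; r2=one n; r3=≥ three n's (dead)
All strings over {m,n} containing exactly two n's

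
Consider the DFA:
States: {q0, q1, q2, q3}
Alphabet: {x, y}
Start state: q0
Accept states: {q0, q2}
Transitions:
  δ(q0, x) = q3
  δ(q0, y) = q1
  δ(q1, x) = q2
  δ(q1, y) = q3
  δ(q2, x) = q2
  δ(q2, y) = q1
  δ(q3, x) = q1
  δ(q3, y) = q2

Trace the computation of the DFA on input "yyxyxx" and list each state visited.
read 'y': q0 → q1
  read 'y': q1 → q3
  read 'x': q3 → q1
  read 'y': q1 → q3
  read 'x': q3 → q1
  read 'x': q1 → q2
q0 -> q1 -> q3 -> q1 -> q3 -> q1 -> q2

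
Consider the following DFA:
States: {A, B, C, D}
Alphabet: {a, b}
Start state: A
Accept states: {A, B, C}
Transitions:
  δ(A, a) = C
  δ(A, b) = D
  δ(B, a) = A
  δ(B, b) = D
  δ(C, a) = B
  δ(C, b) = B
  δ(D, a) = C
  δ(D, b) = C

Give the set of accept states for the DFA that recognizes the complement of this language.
Complement accept states = All states \ Original accept states
= {A, B, C, D} \ {A, B, C}
{D}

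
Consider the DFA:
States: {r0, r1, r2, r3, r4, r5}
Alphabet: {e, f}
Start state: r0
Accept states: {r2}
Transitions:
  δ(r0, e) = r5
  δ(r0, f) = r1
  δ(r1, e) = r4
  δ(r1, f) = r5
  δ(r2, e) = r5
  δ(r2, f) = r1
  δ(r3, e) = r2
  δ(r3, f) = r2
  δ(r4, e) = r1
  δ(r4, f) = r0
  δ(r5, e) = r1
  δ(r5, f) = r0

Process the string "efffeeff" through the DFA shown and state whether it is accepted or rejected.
Processing string "efffeeff":
  r0 --e--> r5
  r5 --f--> r0
  r0 --f--> r1
  r1 --f--> r5
  r5 --e--> r1
  r1 --e--> r4
  r4 --f--> r0
  r0 --f--> r1
Final state: r1
Accept states: {r2}
No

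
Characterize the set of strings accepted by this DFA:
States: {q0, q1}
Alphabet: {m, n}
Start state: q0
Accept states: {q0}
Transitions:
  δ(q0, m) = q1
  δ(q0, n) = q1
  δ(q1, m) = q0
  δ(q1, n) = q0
Testing a few strings:
  'nn' → accept
  'mm' → accept
  'mnm' → reject
  'm' → reject
State roles: q0=even length so far; q1=odd length so far
All strings over {m,n} of even length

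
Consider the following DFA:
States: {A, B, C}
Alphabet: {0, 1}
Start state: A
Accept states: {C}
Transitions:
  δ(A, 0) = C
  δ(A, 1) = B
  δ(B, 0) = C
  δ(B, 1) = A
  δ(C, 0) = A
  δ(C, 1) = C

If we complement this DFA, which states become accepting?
Complement accept states = All states \ Original accept states
= {A, B, C} \ {C}
{A, B}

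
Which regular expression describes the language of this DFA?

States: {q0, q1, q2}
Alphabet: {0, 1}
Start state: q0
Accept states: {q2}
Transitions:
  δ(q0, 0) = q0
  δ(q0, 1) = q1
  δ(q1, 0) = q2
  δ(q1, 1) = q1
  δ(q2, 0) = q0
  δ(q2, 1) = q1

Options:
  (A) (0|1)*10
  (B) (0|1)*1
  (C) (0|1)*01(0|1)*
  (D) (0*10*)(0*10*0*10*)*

Check each option against the DFA on short strings; one disagreement eliminates an option:
  (A) (0|1)*10: agrees with the DFA on every string of length ≤ 6
  (B) (0|1)*1: on '1' the DFA goes q0 → q1 and rejects (q1 ∉ Accept), but the regex matches it → eliminate
  (C) (0|1)*01(0|1)*: on '01' the DFA goes q0 → q0 → q1 and rejects (q1 ∉ Accept), but the regex matches it → eliminate
  (D) (0*10*)(0*10*0*10*)*: on '1' the DFA goes q0 → q1 and rejects (q1 ∉ Accept), but the regex matches it → eliminate
Only (A) is consistent with the DFA.
(A) (0|1)*10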